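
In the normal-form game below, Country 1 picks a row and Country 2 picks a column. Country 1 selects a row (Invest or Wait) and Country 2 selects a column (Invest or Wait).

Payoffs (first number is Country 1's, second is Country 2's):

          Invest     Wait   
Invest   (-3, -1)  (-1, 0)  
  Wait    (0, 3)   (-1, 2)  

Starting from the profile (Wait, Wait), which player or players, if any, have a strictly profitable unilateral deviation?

Country 2

Country 1 at (Wait, Wait) earns -1; deviating to Invest yields -1 — not better.
Country 2 earns 2; deviating to Invest yields 3 — a strict improvement.
Only Country 2 has a strictly profitable deviation.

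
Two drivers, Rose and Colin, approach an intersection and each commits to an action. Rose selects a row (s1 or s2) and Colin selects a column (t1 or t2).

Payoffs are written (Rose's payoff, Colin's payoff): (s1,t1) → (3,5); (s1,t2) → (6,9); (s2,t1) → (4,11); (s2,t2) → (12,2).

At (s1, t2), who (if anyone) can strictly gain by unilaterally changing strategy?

Rose

Rose at (s1, t2) earns 6; deviating to s2 yields 12 — a strict improvement.
Colin earns 9; deviating to t1 yields 5 — not better.
Only Rose has a strictly profitable deviation.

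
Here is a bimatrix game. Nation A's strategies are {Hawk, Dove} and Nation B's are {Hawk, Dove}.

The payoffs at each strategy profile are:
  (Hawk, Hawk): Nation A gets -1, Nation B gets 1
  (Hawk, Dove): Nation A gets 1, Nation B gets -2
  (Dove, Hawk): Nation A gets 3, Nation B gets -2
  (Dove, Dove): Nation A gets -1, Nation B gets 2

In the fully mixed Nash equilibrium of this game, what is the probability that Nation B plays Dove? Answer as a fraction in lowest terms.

2/3

Let y be the probability that Nation B plays Hawk. In a completely mixed equilibrium, Nation A must be indifferent between Hawk and Dove.
Nation A's expected payoff from Hawk is −y + (1−y); from Dove it is 3y − (1−y).
Setting these equal: −2y + 1 = 4y − 1, so y = 1/3.
Therefore Nation B plays Dove with probability 1 − 1/3 = 2/3.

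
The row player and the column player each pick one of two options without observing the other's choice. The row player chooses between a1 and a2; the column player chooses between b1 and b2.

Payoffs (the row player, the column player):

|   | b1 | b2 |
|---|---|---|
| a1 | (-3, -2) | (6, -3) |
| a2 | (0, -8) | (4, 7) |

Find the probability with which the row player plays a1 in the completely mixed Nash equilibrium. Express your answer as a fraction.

15/16

Let r be the probability that the row player plays a1. In a completely mixed equilibrium, the column player must be indifferent between b1 and b2.
The column player's expected payoff from b1 is −2r − 8(1−r); from b2 it is −3r + 7(1−r).
Setting these equal: 6r − 8 = −10r + 7, so r = 15/16.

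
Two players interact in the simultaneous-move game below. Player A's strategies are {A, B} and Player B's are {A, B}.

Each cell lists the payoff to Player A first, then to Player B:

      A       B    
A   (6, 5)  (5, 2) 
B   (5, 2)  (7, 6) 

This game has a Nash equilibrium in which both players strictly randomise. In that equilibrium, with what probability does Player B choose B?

Let y be the probability that Player B plays A. In a completely mixed equilibrium, Player A must be indifferent between A and B.
Player A's expected payoff from A is 6y + 5(1−y); from B it is 5y + 7(1−y).
Setting these equal: y + 5 = −2y + 7, so y = 2/3.
Therefore Player B plays B with probability 1 − 2/3 = 1/3.

1/3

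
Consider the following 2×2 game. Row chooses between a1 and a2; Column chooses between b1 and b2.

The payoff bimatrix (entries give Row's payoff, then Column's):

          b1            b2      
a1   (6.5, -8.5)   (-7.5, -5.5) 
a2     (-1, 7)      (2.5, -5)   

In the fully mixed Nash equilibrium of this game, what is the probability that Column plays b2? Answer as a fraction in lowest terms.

Let q be the probability that Column plays b1. In a completely mixed equilibrium, Row must be indifferent between a1 and a2.
Row's expected payoff from a1 is 6.5q − 7.5(1−q); from a2 it is −q + 2.5(1−q).
Setting these equal: 14q − 7.5 = −3.5q + 2.5, so q = 4/7.
Therefore Column plays b2 with probability 1 − 4/7 = 3/7.

3/7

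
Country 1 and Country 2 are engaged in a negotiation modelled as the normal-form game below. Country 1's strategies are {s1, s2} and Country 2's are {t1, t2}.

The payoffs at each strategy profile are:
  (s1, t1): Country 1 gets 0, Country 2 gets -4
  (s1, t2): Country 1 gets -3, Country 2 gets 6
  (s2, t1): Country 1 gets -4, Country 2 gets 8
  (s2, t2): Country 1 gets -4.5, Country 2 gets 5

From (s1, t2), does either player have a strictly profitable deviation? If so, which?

Neither

Country 1 at (s1, t2) earns -3; deviating to s2 yields -4.5 — not better.
Country 2 earns 6; deviating to t1 yields -4 — not better.
Neither player can strictly improve; the profile is a Nash equilibrium.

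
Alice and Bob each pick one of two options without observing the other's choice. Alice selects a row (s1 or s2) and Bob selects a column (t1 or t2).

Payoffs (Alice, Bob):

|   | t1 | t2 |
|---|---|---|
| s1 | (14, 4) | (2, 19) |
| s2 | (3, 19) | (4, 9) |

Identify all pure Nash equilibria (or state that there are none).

(s1, t1): Bob prefers t2 (19 > 4) — not an equilibrium.
(s1, t2): Alice prefers s2 (4 > 2) — not an equilibrium.
(s2, t1): Alice prefers s1 (14 > 3) — not an equilibrium.
(s2, t2): Bob prefers t1 (19 > 9) — not an equilibrium.

none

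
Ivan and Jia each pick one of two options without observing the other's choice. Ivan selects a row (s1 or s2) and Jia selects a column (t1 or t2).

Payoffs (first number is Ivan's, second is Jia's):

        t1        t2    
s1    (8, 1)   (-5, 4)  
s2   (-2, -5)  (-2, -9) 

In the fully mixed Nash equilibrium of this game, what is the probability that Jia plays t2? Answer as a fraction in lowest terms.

Let y be the probability that Jia plays t1. In a completely mixed equilibrium, Ivan must be indifferent between s1 and s2.
Ivan's expected payoff from s1 is 8y − 5(1−y); from s2 it is −2y − 2(1−y).
Setting these equal: 13y − 5 = -2, so y = 3/13.
Therefore Jia plays t2 with probability 1 − 3/13 = 10/13.

10/13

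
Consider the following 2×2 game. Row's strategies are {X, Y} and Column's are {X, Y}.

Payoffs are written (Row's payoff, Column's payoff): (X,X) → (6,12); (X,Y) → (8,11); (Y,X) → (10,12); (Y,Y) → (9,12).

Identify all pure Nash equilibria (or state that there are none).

(X, X): Row prefers Y (10 > 6) — not an equilibrium.
(X, Y): Row prefers Y (9 > 8); Column prefers X (12 > 11) — not an equilibrium.
(Y, X): Row gets 10 ≥ 6 from X, and Column gets 12 ≥ 12 from Y — Nash equilibrium.
(Y, Y): Row gets 9 ≥ 8 from X, and Column gets 12 ≥ 12 from X — Nash equilibrium.

(Y, X) and (Y, Y)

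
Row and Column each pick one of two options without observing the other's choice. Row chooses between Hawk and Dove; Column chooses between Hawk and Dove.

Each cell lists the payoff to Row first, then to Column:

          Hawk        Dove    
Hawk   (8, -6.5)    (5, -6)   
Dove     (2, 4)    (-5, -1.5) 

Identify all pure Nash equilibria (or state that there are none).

(Hawk, Dove)

(Hawk, Hawk): Column prefers Dove (-6 > -6.5) — not an equilibrium.
(Hawk, Dove): Row gets 5 ≥ -5 from Dove, and Column gets -6 ≥ -6.5 from Hawk — Nash equilibrium.
(Dove, Hawk): Row prefers Hawk (8 > 2) — not an equilibrium.
(Dove, Dove): Row prefers Hawk (5 > -5); Column prefers Hawk (4 > -1.5) — not an equilibrium.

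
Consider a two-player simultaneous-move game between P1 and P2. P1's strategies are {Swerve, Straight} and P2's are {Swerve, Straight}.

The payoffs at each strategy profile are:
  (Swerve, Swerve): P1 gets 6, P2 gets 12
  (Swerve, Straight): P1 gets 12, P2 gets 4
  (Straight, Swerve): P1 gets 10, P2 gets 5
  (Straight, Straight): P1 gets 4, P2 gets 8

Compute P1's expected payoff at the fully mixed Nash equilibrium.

8

First find q, the probability P2 plays Swerve, from P1's indifference between Swerve and Straight: 6q + 12(1−q) = 10q + 4(1−q), giving q = 2/3.
Since P1 is indifferent in equilibrium, P1's expected payoff equals the payoff from either row against (2/3, 1/3). Using Swerve: 6(2/3) + 12(1/3) = 8.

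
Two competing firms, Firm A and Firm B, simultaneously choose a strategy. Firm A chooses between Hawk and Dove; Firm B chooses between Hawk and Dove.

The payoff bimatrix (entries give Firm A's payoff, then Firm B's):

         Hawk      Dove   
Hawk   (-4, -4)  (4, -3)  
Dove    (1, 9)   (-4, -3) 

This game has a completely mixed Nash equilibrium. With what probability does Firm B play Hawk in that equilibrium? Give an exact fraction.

8/13

Let q be the probability that Firm B plays Hawk. In a completely mixed equilibrium, Firm A must be indifferent between Hawk and Dove.
Firm A's expected payoff from Hawk is −4q + 4(1−q); from Dove it is q − 4(1−q).
Setting these equal: −8q + 4 = 5q − 4, so q = 8/13.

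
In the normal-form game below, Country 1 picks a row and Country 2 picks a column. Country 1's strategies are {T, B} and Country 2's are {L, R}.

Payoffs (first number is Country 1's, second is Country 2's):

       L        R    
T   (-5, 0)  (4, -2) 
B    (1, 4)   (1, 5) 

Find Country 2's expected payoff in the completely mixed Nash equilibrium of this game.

First find p, the probability Country 1 plays T, from Country 2's indifference between L and R: 4(1−p) = −2p + 5(1−p), giving p = 1/3.
Since Country 2 is indifferent in equilibrium, Country 2's expected payoff equals the payoff from either column against (1/3, 2/3). Using L: 4(2/3) = 8/3.

8/3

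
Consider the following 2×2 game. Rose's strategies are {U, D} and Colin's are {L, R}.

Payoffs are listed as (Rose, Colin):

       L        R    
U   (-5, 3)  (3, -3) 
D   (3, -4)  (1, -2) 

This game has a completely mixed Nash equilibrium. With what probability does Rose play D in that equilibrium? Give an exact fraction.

3/4

Let r be the probability that Rose plays U. In a completely mixed equilibrium, Colin must be indifferent between L and R.
Colin's expected payoff from L is 3r − 4(1−r); from R it is −3r − 2(1−r).
Setting these equal: 7r − 4 = −r − 2, so r = 1/4.
Therefore Rose plays D with probability 1 − 1/4 = 3/4.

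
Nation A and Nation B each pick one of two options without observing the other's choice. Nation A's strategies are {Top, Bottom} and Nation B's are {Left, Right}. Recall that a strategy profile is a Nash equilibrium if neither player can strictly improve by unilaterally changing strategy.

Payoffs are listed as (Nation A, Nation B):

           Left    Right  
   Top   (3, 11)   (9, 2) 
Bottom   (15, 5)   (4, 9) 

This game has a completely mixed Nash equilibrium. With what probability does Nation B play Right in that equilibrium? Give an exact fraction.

12/17

Let c be the probability that Nation B plays Left. In a completely mixed equilibrium, Nation A must be indifferent between Top and Bottom.
Nation A's expected payoff from Top is 3c + 9(1−c); from Bottom it is 15c + 4(1−c).
Setting these equal: −6c + 9 = 11c + 4, so c = 5/17.
Therefore Nation B plays Right with probability 1 − 5/17 = 12/17.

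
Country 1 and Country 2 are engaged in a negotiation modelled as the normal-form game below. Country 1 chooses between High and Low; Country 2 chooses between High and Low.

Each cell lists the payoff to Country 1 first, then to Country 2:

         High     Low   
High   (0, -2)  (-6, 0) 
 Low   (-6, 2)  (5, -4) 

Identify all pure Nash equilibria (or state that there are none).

none

(High, High): Country 2 prefers Low (0 > -2) — not an equilibrium.
(High, Low): Country 1 prefers Low (5 > -6) — not an equilibrium.
(Low, High): Country 1 prefers High (0 > -6) — not an equilibrium.
(Low, Low): Country 2 prefers High (2 > -4) — not an equilibrium.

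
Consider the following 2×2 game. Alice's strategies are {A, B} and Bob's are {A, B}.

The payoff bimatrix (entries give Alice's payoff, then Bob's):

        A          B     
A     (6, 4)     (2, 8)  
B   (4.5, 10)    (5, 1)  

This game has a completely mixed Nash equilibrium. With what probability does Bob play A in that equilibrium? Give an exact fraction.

2/3

Let c be the probability that Bob plays A. In a completely mixed equilibrium, Alice must be indifferent between A and B.
Alice's expected payoff from A is 6c + 2(1−c); from B it is 4.5c + 5(1−c).
Setting these equal: 4c + 2 = −0.5c + 5, so c = 2/3.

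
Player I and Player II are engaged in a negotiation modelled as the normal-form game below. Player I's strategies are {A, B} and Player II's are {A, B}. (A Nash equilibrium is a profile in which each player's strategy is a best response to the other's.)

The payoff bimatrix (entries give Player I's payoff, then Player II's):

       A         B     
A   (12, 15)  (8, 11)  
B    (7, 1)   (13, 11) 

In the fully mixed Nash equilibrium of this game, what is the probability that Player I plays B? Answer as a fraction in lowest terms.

Let r be the probability that Player I plays A. In a completely mixed equilibrium, Player II must be indifferent between A and B.
Player II's expected payoff from A is 15r + (1−r); from B it is 11r + 11(1−r).
Setting these equal: 14r + 1 = 11, so r = 5/7.
Therefore Player I plays B with probability 1 − 5/7 = 2/7.

2/7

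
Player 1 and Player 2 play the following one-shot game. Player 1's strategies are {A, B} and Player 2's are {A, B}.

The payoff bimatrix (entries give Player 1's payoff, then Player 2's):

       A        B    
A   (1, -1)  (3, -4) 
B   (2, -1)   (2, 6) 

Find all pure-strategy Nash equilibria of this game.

(A, A): Player 1 prefers B (2 > 1) — not an equilibrium.
(A, B): Player 2 prefers A (-1 > -4) — not an equilibrium.
(B, A): Player 2 prefers B (6 > -1) — not an equilibrium.
(B, B): Player 1 prefers A (3 > 2) — not an equilibrium.

none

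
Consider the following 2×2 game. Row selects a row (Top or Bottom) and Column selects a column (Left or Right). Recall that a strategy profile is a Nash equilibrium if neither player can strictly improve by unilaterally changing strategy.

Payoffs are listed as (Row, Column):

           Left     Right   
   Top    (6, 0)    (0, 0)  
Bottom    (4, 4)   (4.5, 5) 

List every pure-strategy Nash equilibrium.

(Top, Left) and (Bottom, Right)

(Top, Left): Row gets 6 ≥ 4 from Bottom, and Column gets 0 ≥ 0 from Right — Nash equilibrium.
(Top, Right): Row prefers Bottom (4.5 > 0) — not an equilibrium.
(Bottom, Left): Row prefers Top (6 > 4); Column prefers Right (5 > 4) — not an equilibrium.
(Bottom, Right): Row gets 4.5 ≥ 0 from Top, and Column gets 5 ≥ 4 from Left — Nash equilibrium.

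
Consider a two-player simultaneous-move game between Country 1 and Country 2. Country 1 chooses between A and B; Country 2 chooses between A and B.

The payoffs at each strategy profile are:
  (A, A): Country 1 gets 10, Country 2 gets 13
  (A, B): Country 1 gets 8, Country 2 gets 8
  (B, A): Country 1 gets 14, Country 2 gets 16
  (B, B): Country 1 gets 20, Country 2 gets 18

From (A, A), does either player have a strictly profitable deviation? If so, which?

Country 1

Country 1 at (A, A) earns 10; deviating to B yields 14 — a strict improvement.
Country 2 earns 13; deviating to B yields 8 — not better.
Only Country 1 has a strictly profitable deviation.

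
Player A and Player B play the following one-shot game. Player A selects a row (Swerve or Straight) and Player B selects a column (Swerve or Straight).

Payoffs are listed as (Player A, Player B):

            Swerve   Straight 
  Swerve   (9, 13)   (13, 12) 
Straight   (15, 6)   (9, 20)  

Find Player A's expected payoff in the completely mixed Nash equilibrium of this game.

First find y, the probability Player B plays Swerve, from Player A's indifference between Swerve and Straight: 9y + 13(1−y) = 15y + 9(1−y), giving y = 2/5.
Since Player A is indifferent in equilibrium, Player A's expected payoff equals the payoff from either row against (2/5, 3/5). Using Swerve: 9(2/5) + 13(3/5) = 57/5.

57/5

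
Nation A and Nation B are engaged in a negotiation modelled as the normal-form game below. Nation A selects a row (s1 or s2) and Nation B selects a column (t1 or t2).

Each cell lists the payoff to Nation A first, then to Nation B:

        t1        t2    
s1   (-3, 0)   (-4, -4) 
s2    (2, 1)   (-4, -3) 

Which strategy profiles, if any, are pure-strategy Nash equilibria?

(s1, t1): Nation A prefers s2 (2 > -3) — not an equilibrium.
(s1, t2): Nation B prefers t1 (0 > -4) — not an equilibrium.
(s2, t1): Nation A gets 2 ≥ -3 from s1, and Nation B gets 1 ≥ -3 from t2 — Nash equilibrium.
(s2, t2): Nation B prefers t1 (1 > -3) — not an equilibrium.

(s2, t1)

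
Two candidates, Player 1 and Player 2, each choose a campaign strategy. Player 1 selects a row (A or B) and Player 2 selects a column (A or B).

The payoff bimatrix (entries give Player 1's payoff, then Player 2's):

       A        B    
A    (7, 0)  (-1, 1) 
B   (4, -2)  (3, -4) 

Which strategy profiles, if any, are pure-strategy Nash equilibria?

none

(A, A): Player 2 prefers B (1 > 0) — not an equilibrium.
(A, B): Player 1 prefers B (3 > -1) — not an equilibrium.
(B, A): Player 1 prefers A (7 > 4) — not an equilibrium.
(B, B): Player 2 prefers A (-2 > -4) — not an equilibrium.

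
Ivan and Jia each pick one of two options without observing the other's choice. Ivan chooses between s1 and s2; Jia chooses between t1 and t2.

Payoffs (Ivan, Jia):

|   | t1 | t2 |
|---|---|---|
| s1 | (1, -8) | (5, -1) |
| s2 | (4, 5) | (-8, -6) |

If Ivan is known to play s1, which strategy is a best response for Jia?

Against s1, Jia earns -8 from t1 and -1 from t2.
So t2 is the best response.

t2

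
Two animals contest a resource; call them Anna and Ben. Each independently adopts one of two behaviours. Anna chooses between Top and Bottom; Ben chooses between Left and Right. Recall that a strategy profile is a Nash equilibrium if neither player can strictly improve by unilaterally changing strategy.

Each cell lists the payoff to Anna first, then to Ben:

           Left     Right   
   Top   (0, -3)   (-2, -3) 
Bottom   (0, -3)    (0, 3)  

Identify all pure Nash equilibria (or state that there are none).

(Top, Left) and (Bottom, Right)

(Top, Left): Anna gets 0 ≥ 0 from Bottom, and Ben gets -3 ≥ -3 from Right — Nash equilibrium.
(Top, Right): Anna prefers Bottom (0 > -2) — not an equilibrium.
(Bottom, Left): Ben prefers Right (3 > -3) — not an equilibrium.
(Bottom, Right): Anna gets 0 ≥ -2 from Top, and Ben gets 3 ≥ -3 from Left — Nash equilibrium.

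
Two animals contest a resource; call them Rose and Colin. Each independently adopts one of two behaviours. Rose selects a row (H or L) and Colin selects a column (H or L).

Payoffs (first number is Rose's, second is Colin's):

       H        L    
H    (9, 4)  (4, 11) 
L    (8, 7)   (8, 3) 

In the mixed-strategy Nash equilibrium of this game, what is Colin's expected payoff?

65/11

First find p, the probability Rose plays H, from Colin's indifference between H and L: 4p + 7(1−p) = 11p + 3(1−p), giving p = 4/11.
Since Colin is indifferent in equilibrium, Colin's expected payoff equals the payoff from either column against (4/11, 7/11). Using H: 4(4/11) + 7(7/11) = 65/11.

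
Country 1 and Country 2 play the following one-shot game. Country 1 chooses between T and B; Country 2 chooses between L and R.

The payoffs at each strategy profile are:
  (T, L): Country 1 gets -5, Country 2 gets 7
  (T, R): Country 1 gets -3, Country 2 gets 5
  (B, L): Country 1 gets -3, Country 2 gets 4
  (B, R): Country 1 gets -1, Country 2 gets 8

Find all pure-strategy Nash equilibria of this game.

(B, R)

(T, L): Country 1 prefers B (-3 > -5) — not an equilibrium.
(T, R): Country 1 prefers B (-1 > -3); Country 2 prefers L (7 > 5) — not an equilibrium.
(B, L): Country 2 prefers R (8 > 4) — not an equilibrium.
(B, R): Country 1 gets -1 ≥ -3 from T, and Country 2 gets 8 ≥ 4 from L — Nash equilibrium.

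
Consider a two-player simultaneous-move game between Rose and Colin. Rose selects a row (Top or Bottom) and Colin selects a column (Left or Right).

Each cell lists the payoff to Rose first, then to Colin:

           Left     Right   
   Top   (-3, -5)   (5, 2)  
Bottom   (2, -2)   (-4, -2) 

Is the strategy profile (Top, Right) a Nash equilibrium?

At (Top, Right), Rose earns 5; switching to Bottom would give -4, so Rose has no profitable deviation.
Colin earns 2; switching to Left would give -5, so Colin has no profitable deviation.
Neither player can gain by a unilateral deviation, so this profile is a Nash equilibrium.

Yes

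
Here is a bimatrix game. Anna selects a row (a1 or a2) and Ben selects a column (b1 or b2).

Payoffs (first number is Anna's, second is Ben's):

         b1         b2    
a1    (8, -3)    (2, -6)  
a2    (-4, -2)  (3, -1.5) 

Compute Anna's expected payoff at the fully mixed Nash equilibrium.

First find y, the probability Ben plays b1, from Anna's indifference between a1 and a2: 8y + 2(1−y) = −4y + 3(1−y), giving y = 1/13.
Since Anna is indifferent in equilibrium, Anna's expected payoff equals the payoff from either row against (1/13, 12/13). Using a1: 8(1/13) + 2(12/13) = 32/13.

32/13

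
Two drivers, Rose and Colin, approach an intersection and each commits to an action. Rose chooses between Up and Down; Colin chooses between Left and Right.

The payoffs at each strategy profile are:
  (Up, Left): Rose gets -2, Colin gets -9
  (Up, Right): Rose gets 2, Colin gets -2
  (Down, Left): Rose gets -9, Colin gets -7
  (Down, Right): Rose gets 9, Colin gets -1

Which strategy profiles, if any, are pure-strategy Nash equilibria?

(Up, Left): Colin prefers Right (-2 > -9) — not an equilibrium.
(Up, Right): Rose prefers Down (9 > 2) — not an equilibrium.
(Down, Left): Rose prefers Up (-2 > -9); Colin prefers Right (-1 > -7) — not an equilibrium.
(Down, Right): Rose gets 9 ≥ 2 from Up, and Colin gets -1 ≥ -7 from Left — Nash equilibrium.

(Down, Right)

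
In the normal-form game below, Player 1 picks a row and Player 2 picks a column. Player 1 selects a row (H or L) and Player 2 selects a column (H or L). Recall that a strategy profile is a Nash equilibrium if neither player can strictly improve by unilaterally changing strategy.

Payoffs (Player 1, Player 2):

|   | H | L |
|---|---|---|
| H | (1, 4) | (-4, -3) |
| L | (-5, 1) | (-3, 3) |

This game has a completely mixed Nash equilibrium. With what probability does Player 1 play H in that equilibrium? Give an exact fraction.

2/9

Let r be the probability that Player 1 plays H. In a completely mixed equilibrium, Player 2 must be indifferent between H and L.
Player 2's expected payoff from H is 4r + (1−r); from L it is −3r + 3(1−r).
Setting these equal: 3r + 1 = −6r + 3, so r = 2/9.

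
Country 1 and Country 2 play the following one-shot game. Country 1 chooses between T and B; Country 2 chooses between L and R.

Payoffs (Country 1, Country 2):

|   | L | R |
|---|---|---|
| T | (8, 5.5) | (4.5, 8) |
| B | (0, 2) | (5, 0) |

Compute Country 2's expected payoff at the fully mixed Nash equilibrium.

First find p, the probability Country 1 plays T, from Country 2's indifference between L and R: 5.5p + 2(1−p) = 8p, giving p = 4/9.
Since Country 2 is indifferent in equilibrium, Country 2's expected payoff equals the payoff from either column against (4/9, 5/9). Using L: 5.5(4/9) + 2(5/9) = 32/9.

32/9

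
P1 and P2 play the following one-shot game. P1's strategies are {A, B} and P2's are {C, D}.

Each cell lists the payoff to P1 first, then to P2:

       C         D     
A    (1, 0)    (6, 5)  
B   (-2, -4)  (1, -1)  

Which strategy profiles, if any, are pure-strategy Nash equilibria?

(A, C): P2 prefers D (5 > 0) — not an equilibrium.
(A, D): P1 gets 6 ≥ 1 from B, and P2 gets 5 ≥ 0 from C — Nash equilibrium.
(B, C): P1 prefers A (1 > -2); P2 prefers D (-1 > -4) — not an equilibrium.
(B, D): P1 prefers A (6 > 1) — not an equilibrium.

(A, D)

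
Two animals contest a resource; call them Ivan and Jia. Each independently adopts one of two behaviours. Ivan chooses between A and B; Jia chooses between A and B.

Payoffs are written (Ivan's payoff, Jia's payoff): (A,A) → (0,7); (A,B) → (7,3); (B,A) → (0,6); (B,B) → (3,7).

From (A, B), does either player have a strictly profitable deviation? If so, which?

Ivan at (A, B) earns 7; deviating to B yields 3 — not better.
Jia earns 3; deviating to A yields 7 — a strict improvement.
Only Jia has a strictly profitable deviation.

Jia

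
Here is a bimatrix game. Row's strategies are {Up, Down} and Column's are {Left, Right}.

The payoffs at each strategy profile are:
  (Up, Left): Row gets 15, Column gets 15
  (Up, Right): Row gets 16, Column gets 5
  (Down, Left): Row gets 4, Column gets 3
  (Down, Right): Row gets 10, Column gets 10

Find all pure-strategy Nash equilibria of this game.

(Up, Left): Row gets 15 ≥ 4 from Down, and Column gets 15 ≥ 5 from Right — Nash equilibrium.
(Up, Right): Column prefers Left (15 > 5) — not an equilibrium.
(Down, Left): Row prefers Up (15 > 4); Column prefers Right (10 > 3) — not an equilibrium.
(Down, Right): Row prefers Up (16 > 10) — not an equilibrium.

(Up, Left)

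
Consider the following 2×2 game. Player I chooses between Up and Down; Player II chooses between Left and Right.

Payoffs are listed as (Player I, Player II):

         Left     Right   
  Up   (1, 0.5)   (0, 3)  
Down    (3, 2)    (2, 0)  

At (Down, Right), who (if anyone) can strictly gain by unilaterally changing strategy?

Player I at (Down, Right) earns 2; deviating to Up yields 0 — not better.
Player II earns 0; deviating to Left yields 2 — a strict improvement.
Only Player II has a strictly profitable deviation.

Player II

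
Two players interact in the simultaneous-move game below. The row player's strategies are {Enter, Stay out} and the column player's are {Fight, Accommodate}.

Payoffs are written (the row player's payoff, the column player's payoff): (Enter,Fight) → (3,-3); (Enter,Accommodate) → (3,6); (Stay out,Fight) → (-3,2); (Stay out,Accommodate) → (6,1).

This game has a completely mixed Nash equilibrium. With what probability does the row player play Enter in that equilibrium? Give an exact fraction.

Let x be the probability that the row player plays Enter. In a completely mixed equilibrium, the column player must be indifferent between Fight and Accommodate.
The column player's expected payoff from Fight is −3x + 2(1−x); from Accommodate it is 6x + (1−x).
Setting these equal: −5x + 2 = 5x + 1, so x = 1/10.

1/10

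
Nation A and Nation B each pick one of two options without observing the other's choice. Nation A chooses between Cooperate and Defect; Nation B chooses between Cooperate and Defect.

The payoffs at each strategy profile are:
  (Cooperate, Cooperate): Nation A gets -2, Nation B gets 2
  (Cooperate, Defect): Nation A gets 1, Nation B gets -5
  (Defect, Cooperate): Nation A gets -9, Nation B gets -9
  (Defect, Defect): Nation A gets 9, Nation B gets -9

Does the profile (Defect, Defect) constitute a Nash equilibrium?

Yes

At (Defect, Defect), Nation A earns 9; switching to Cooperate would give 1, so Nation A has no profitable deviation.
Nation B earns -9; switching to Cooperate would give -9, so Nation B has no profitable deviation.
Neither player can gain by a unilateral deviation, so this profile is a Nash equilibrium.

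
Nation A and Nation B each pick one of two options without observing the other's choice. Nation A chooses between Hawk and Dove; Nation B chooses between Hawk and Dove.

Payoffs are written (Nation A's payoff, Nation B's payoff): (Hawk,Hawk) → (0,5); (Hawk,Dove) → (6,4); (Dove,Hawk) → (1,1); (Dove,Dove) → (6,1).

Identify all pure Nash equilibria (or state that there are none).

(Dove, Hawk) and (Dove, Dove)

(Hawk, Hawk): Nation A prefers Dove (1 > 0) — not an equilibrium.
(Hawk, Dove): Nation B prefers Hawk (5 > 4) — not an equilibrium.
(Dove, Hawk): Nation A gets 1 ≥ 0 from Hawk, and Nation B gets 1 ≥ 1 from Dove — Nash equilibrium.
(Dove, Dove): Nation A gets 6 ≥ 6 from Hawk, and Nation B gets 1 ≥ 1 from Hawk — Nash equilibrium.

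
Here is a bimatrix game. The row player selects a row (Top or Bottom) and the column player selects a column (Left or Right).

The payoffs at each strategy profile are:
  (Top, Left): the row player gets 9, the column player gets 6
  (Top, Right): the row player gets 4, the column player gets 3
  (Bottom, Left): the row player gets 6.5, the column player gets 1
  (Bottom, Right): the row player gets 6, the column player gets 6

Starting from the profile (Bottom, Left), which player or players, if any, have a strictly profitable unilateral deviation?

Both

The row player at (Bottom, Left) earns 6.5; deviating to Top yields 9 — a strict improvement.
The column player earns 1; deviating to Right yields 6 — a strict improvement.
Both the row player and the column player have strictly profitable deviations.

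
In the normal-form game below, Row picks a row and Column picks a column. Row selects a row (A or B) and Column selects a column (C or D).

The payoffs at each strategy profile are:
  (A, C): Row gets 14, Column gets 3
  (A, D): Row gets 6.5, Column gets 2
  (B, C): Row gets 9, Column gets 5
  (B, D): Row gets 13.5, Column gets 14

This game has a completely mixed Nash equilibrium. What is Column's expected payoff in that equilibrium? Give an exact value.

First find x, the probability Row plays A, from Column's indifference between C and D: 3x + 5(1−x) = 2x + 14(1−x), giving x = 9/10.
Since Column is indifferent in equilibrium, Column's expected payoff equals the payoff from either column against (9/10, 1/10). Using C: 3(9/10) + 5(1/10) = 16/5.

16/5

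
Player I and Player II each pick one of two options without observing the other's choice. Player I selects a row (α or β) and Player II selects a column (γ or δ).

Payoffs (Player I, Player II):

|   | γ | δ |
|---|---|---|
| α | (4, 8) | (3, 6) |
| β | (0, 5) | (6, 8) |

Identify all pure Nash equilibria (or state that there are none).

(α, γ) and (β, δ)

(α, γ): Player I gets 4 ≥ 0 from β, and Player II gets 8 ≥ 6 from δ — Nash equilibrium.
(α, δ): Player I prefers β (6 > 3); Player II prefers γ (8 > 6) — not an equilibrium.
(β, γ): Player I prefers α (4 > 0); Player II prefers δ (8 > 5) — not an equilibrium.
(β, δ): Player I gets 6 ≥ 3 from α, and Player II gets 8 ≥ 5 from γ — Nash equilibrium.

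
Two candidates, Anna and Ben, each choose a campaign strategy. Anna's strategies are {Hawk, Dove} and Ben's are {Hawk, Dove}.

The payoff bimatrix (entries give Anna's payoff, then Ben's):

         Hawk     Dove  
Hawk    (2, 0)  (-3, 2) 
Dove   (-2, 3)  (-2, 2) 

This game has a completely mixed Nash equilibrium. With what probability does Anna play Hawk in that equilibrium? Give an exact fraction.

Let p be the probability that Anna plays Hawk. In a completely mixed equilibrium, Ben must be indifferent between Hawk and Dove.
Ben's expected payoff from Hawk is 3(1−p); from Dove it is 2p + 2(1−p).
Setting these equal: −3p + 3 = 2, so p = 1/3.

1/3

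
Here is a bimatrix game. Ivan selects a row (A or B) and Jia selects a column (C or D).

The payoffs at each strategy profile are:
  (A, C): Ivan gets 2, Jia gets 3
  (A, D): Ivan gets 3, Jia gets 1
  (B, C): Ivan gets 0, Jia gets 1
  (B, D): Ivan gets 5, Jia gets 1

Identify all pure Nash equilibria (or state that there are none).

(A, C): Ivan gets 2 ≥ 0 from B, and Jia gets 3 ≥ 1 from D — Nash equilibrium.
(A, D): Ivan prefers B (5 > 3); Jia prefers C (3 > 1) — not an equilibrium.
(B, C): Ivan prefers A (2 > 0) — not an equilibrium.
(B, D): Ivan gets 5 ≥ 3 from A, and Jia gets 1 ≥ 1 from C — Nash equilibrium.

(A, C) and (B, D)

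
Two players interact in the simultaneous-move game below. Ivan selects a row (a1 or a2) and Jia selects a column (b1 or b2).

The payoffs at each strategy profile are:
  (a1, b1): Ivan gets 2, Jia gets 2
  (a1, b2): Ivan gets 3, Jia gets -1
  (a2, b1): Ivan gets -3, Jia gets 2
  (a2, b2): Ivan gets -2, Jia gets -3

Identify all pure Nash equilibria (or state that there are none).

(a1, b1)

(a1, b1): Ivan gets 2 ≥ -3 from a2, and Jia gets 2 ≥ -1 from b2 — Nash equilibrium.
(a1, b2): Jia prefers b1 (2 > -1) — not an equilibrium.
(a2, b1): Ivan prefers a1 (2 > -3) — not an equilibrium.
(a2, b2): Ivan prefers a1 (3 > -2); Jia prefers b1 (2 > -3) — not an equilibrium.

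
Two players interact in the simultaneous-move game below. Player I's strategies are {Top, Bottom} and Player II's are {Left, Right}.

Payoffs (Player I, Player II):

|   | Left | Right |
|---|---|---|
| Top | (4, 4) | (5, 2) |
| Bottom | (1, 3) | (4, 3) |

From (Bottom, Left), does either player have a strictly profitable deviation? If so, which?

Player I

Player I at (Bottom, Left) earns 1; deviating to Top yields 4 — a strict improvement.
Player II earns 3; deviating to Right yields 3 — not better.
Only Player I has a strictly profitable deviation.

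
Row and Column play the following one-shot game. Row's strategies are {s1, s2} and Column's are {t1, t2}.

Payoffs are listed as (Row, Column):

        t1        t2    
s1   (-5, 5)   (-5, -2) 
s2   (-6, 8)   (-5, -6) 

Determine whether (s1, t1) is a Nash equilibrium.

At (s1, t1), Row earns -5; switching to s2 would give -6, so Row has no profitable deviation.
Column earns 5; switching to t2 would give -2, so Column has no profitable deviation.
Neither player can gain by a unilateral deviation, so this profile is a Nash equilibrium.

Yes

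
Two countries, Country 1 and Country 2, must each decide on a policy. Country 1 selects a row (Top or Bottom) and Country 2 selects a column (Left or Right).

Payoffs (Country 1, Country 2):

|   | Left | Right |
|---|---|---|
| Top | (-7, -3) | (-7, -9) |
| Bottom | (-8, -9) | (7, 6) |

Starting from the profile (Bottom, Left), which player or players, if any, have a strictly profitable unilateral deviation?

Country 1 at (Bottom, Left) earns -8; deviating to Top yields -7 — a strict improvement.
Country 2 earns -9; deviating to Right yields 6 — a strict improvement.
Both Country 1 and Country 2 have strictly profitable deviations.

Both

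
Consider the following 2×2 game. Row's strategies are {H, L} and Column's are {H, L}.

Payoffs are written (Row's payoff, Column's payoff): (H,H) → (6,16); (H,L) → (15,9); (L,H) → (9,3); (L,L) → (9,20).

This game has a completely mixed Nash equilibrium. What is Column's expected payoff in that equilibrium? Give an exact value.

293/24

First find p, the probability Row plays H, from Column's indifference between H and L: 16p + 3(1−p) = 9p + 20(1−p), giving p = 17/24.
Since Column is indifferent in equilibrium, Column's expected payoff equals the payoff from either column against (17/24, 7/24). Using H: 16(17/24) + 3(7/24) = 293/24.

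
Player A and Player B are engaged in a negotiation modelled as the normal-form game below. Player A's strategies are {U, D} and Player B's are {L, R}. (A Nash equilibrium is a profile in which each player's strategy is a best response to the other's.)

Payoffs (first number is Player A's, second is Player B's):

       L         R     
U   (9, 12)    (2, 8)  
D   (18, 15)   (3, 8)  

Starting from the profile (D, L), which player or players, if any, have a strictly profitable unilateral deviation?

Player A at (D, L) earns 18; deviating to U yields 9 — not better.
Player B earns 15; deviating to R yields 8 — not better.
Neither player can strictly improve; the profile is a Nash equilibrium.

Neither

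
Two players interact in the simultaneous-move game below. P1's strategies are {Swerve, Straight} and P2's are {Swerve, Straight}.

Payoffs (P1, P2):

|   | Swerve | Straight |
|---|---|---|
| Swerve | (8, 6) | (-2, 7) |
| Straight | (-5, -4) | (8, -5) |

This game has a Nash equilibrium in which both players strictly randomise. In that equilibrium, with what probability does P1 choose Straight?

1/2

Let p be the probability that P1 plays Swerve. In a completely mixed equilibrium, P2 must be indifferent between Swerve and Straight.
P2's expected payoff from Swerve is 6p − 4(1−p); from Straight it is 7p − 5(1−p).
Setting these equal: 10p − 4 = 12p − 5, so p = 1/2.
Therefore P1 plays Straight with probability 1 − 1/2 = 1/2.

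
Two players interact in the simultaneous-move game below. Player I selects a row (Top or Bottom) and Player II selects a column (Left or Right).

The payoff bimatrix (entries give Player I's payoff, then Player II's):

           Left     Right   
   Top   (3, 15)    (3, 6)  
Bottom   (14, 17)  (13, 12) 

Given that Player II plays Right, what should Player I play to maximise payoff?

Bottom

Against Right, Player I earns 3 from Top and 13 from Bottom.
So Bottom is the best response.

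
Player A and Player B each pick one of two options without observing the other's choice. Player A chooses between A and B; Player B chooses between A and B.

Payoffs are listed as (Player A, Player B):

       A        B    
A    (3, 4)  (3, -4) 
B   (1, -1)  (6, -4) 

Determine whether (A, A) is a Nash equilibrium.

At (A, A), Player A earns 3; switching to B would give 1, so Player A has no profitable deviation.
Player B earns 4; switching to B would give -4, so Player B has no profitable deviation.
Neither player can gain by a unilateral deviation, so this profile is a Nash equilibrium.

Yes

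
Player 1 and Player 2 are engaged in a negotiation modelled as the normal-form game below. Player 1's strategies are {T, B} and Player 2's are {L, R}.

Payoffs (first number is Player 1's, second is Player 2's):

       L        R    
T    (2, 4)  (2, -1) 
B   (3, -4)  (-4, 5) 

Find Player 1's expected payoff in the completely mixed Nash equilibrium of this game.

First find q, the probability Player 2 plays L, from Player 1's indifference between T and B: 2q + 2(1−q) = 3q − 4(1−q), giving q = 6/7.
Since Player 1 is indifferent in equilibrium, Player 1's expected payoff equals the payoff from either row against (6/7, 1/7). Using T: 2(6/7) + 2(1/7) = 2.

2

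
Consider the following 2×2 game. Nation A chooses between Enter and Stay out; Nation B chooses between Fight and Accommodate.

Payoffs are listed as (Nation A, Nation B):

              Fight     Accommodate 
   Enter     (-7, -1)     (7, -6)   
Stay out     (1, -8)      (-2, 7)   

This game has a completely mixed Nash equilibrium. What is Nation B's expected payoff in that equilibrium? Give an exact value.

-11/4

First find x, the probability Nation A plays Enter, from Nation B's indifference between Fight and Accommodate: −x − 8(1−x) = −6x + 7(1−x), giving x = 3/4.
Since Nation B is indifferent in equilibrium, Nation B's expected payoff equals the payoff from either column against (3/4, 1/4). Using Fight: −(3/4) − 8(1/4) = -11/4.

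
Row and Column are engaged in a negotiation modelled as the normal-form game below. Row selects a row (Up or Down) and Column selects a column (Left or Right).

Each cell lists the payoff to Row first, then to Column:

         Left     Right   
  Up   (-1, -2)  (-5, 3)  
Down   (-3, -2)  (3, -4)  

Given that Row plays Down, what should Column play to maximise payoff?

Against Down, Column earns -2 from Left and -4 from Right.
So Left is the best response.

Left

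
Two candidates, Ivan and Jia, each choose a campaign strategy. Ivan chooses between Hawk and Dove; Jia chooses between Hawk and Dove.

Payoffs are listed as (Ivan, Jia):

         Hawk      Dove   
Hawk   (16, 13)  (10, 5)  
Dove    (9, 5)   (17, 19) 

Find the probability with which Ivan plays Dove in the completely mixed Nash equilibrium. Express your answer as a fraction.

Let p be the probability that Ivan plays Hawk. In a completely mixed equilibrium, Jia must be indifferent between Hawk and Dove.
Jia's expected payoff from Hawk is 13p + 5(1−p); from Dove it is 5p + 19(1−p).
Setting these equal: 8p + 5 = −14p + 19, so p = 7/11.
Therefore Ivan plays Dove with probability 1 − 7/11 = 4/11.

4/11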